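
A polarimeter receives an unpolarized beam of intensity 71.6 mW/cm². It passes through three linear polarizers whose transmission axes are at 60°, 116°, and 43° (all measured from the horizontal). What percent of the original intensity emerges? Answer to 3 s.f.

≈ 1.34%

Unpolarized light through the first polarizer → I₁ = 71.6 mW/cm²/2 = 35.8 mW/cm², polarized at 60°.
I₂ = I₁ · cos²(56°) = 35.8 · 0.3127 = 11.19 mW/cm².
I₃ = I₂ · cos²(73°) = 11.19 · 0.08548 = 0.9569 mW/cm².
That is 1.336% of the incident intensity.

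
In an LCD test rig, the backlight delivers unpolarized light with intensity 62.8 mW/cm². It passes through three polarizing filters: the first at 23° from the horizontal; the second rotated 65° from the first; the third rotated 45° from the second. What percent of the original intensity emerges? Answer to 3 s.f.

≈ 4.47%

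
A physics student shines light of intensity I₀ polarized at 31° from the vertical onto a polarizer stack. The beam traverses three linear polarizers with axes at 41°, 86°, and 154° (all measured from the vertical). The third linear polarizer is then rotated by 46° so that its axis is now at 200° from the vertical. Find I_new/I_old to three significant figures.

Before rotation:
I₁ = I₀ cos²(41° − 31°) = I₀ cos²(10°) = 0.9698 I₀.
I₂ = I₁ cos²(86° − 41°) = 0.9698 I₀ · cos²(45°) = 0.4849 I₀.
I₃ = I₂ cos²(154° − 86°) = 0.4849 I₀ · cos²(68°) = 0.06805 I₀.
After rotation:
I₁ = I₀ cos²(41° − 31°) = I₀ cos²(10°) = 0.9698 I₀.
I₂ = I₁ cos²(86° − 41°) = 0.9698 I₀ · cos²(45°) = 0.4849 I₀.
Angle between axes 2 and 3: 66°. I₃ = 0.4849 I₀ · cos²(66°) = 0.08022 I₀.
Ratio = 0.08022 / 0.06805 = 1.179.

I_new/I_old ≈ 1.18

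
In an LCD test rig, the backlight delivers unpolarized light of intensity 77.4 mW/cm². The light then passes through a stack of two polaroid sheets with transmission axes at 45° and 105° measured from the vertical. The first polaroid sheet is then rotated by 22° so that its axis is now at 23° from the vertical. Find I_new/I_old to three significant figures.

Before rotation:
Unpolarized light through the first polarizer → I₁ = ½ I₀, now polarized at 45°.
I₂ = I₁ cos²(105° − 45°) = 0.5 I₀ · cos²(60°) = 0.125 I₀.
After rotation:
Unpolarized light through the first polarizer → I₁ = ½ I₀, now polarized at 23°.
I₂ = I₁ cos²(105° − 23°) = 0.5 I₀ · cos²(82°) = 0.009685 I₀.
Ratio = 0.009685 / 0.125 = 0.07748.

I_new/I_old ≈ 0.0775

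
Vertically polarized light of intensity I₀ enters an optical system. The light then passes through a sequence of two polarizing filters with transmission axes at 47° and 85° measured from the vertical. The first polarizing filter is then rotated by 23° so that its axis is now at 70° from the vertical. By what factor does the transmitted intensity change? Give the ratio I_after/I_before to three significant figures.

I_new/I_old ≈ 0.378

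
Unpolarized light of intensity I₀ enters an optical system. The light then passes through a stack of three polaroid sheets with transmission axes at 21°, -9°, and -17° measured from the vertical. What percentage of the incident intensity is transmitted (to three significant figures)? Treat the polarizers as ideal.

≈ 36.8%

Unpolarized light through the first polarizer → I₁ = ½ I₀, now polarized at 21°.
I₂ = I₁ cos²(-9° − 21°) = 0.5 I₀ · cos²(30°) = 0.375 I₀.
I₃ = I₂ cos²(-17° + 9°) = 0.375 I₀ · cos²(8°) = 0.3677 I₀.
That is 36.77% of the incident intensity.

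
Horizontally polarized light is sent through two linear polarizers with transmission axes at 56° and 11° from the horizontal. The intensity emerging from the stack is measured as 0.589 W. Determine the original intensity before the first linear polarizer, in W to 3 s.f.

I₀ ≈ 3.77 W

I₁ = I₀ cos²(56° − 0°) = I₀ cos²(56°) = 0.3127 I₀.
I₂ = I₁ cos²(11° − 56°) = 0.3127 I₀ · cos²(45°) = 0.1563 I₀.
So 0.589 W = 0.1563 I₀, giving I₀ = 0.589/0.1563 = 3.767 W.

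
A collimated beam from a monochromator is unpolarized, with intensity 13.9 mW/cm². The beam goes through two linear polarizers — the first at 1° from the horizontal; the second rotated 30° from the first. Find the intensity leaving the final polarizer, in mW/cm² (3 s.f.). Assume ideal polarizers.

I ≈ 5.21 mW/cm²

Unpolarized light through the first polarizer → I₁ = 13.9 mW/cm²/2 = 6.95 mW/cm², polarized at 1°.
I₂ = I₁ · cos²(30°) = 6.95 · 0.75 = 5.213 mW/cm².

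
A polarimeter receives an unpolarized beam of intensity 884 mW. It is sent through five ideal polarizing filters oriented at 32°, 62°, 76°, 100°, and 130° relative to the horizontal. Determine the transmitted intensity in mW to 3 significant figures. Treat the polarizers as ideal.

Unpolarized light through the first polarizer → I₁ = 884 mW/2 = 442 mW, polarized at 32°.
I₂ = I₁ · cos²(30°) = 442 · 0.75 = 331.5 mW.
I₃ = I₂ · cos²(14°) = 331.5 · 0.9415 = 312.1 mW.
I₄ = I₃ · cos²(24°) = 312.1 · 0.8346 = 260.5 mW.
I₅ = I₄ · cos²(30°) = 260.5 · 0.75 = 195.3 mW.

I ≈ 195 mW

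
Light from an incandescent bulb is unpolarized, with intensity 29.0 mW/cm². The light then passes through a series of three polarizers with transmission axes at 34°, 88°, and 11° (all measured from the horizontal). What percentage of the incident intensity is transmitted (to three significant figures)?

≈ 0.874%

Unpolarized light through the first polarizer → I₁ = 29.0 mW/cm²/2 = 14.5 mW/cm², polarized at 34°.
I₂ = I₁ · cos²(54°) = 14.5 · 0.3455 = 5.01 mW/cm².
I₃ = I₂ · cos²(77°) = 5.01 · 0.0506 = 0.2535 mW/cm².
That is 0.8741% of the incident intensity.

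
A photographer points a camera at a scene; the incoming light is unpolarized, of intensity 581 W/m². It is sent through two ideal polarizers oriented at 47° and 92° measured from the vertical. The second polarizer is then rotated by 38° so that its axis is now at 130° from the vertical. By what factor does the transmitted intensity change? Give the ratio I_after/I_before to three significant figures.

I_new/I_old ≈ 0.0297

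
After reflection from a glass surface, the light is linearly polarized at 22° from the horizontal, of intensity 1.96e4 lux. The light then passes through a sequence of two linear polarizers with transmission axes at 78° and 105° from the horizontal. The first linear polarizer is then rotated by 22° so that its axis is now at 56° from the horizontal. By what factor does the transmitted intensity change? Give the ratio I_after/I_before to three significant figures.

Before rotation:
I₁ = I₀ cos²(78° − 22°) = I₀ cos²(56°) = 0.3127 I₀.
I₂ = I₁ cos²(105° − 78°) = 0.3127 I₀ · cos²(27°) = 0.2482 I₀.
After rotation:
I₁ = I₀ cos²(56° − 22°) = I₀ cos²(34°) = 0.6873 I₀.
I₂ = I₁ cos²(105° − 56°) = 0.6873 I₀ · cos²(49°) = 0.2958 I₀.
Ratio = 0.2958 / 0.2482 = 1.192.

I_new/I_old ≈ 1.19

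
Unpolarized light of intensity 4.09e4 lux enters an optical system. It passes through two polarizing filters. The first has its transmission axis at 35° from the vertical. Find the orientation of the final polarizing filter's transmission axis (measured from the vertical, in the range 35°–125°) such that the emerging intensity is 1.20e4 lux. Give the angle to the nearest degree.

θ ≈ 75°

Unpolarized light through the first polarizer → I₁ = ½ I₀, now polarized at 35°.
Target fraction: 1.20e4 / 4.09e4 lux = 0.2934 of I₀.
Need I₂/I₀ = 0.2934, so cos²(θ − 35°) = 0.2934 / 0.5 = 0.5868.
θ − 35° = arccos(√0.5868) = 40.0°, giving θ ≈ 35 + 40.0 = 75.0°.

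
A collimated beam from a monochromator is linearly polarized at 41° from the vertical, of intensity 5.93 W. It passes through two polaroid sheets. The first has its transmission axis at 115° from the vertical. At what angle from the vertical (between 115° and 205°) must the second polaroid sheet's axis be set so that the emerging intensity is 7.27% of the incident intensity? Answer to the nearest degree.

θ ≈ 127°

By Malus's law, I₁ = I₀ cos²(115° − 41°) = I₀ cos²(74°) = 0.07598 I₀.
Need I₂/I₀ = 0.0727, so cos²(θ − 115°) = 0.0727 / 0.07598 = 0.9569.
θ − 115° = arccos(√0.9569) = 12.0°, giving θ ≈ 115 + 12.0 = 127.0°.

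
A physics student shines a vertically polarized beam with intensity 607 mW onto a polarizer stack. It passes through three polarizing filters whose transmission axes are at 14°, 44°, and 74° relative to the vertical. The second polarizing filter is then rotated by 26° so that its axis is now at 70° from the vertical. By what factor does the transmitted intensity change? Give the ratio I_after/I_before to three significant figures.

I_new/I_old ≈ 0.553

Before rotation:
By Malus's law, I₁ = I₀ cos²(14° − 0°) = I₀ cos²(14°) = 0.9415 I₀.
I₂ = I₁ cos²(44° − 14°) = 0.9415 I₀ · cos²(30°) = 0.7061 I₀.
I₃ = I₂ cos²(74° − 44°) = 0.7061 I₀ · cos²(30°) = 0.5296 I₀.
After rotation:
I₁ = I₀ cos²(14° − 0°) = I₀ cos²(14°) = 0.9415 I₀.
I₂ = I₁ cos²(70° − 14°) = 0.9415 I₀ · cos²(56°) = 0.2944 I₀.
I₃ = I₂ cos²(74° − 70°) = 0.2944 I₀ · cos²(4°) = 0.293 I₀.
Ratio = 0.293 / 0.5296 = 0.5532.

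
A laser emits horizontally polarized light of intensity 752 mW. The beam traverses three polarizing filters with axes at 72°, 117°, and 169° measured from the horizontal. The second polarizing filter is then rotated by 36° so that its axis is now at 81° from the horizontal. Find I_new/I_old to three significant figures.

Before rotation:
By Malus's law, I₁ = I₀ cos²(72° − 0°) = I₀ cos²(72°) = 0.09549 I₀.
I₂ = I₁ cos²(117° − 72°) = 0.09549 I₀ · cos²(45°) = 0.04775 I₀.
I₃ = I₂ cos²(169° − 117°) = 0.04775 I₀ · cos²(52°) = 0.0181 I₀.
After rotation:
I₁ = I₀ cos²(72° − 0°) = I₀ cos²(72°) = 0.09549 I₀.
I₂ = I₁ cos²(81° − 72°) = 0.09549 I₀ · cos²(9°) = 0.09315 I₀.
I₃ = I₂ cos²(169° − 81°) = 0.09315 I₀ · cos²(88°) = 0.0001135 I₀.
Ratio = 0.0001135 / 0.0181 = 0.006269.

I_new/I_old ≈ 0.00627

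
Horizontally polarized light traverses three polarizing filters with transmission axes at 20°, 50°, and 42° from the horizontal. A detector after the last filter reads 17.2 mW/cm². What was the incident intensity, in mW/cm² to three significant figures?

I₁ = I₀ cos²(20° − 0°) = I₀ cos²(20°) = 0.883 I₀.
I₂ = I₁ cos²(50° − 20°) = 0.883 I₀ · cos²(30°) = 0.6623 I₀.
I₃ = I₂ cos²(42° − 50°) = 0.6623 I₀ · cos²(8°) = 0.6494 I₀.
So 17.2 mW/cm² = 0.6494 I₀, giving I₀ = 17.2/0.6494 = 26.48 mW/cm².

I₀ ≈ 26.5 mW/cm²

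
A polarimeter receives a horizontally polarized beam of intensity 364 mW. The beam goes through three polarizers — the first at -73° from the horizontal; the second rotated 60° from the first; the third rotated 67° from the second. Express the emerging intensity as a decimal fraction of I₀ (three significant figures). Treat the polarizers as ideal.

By Malus's law, I₁ = 364 mW · cos²(73°) = 31.12 mW.
I₂ = I₁ · cos²(60°) = 31.12 · 0.25 = 7.779 mW.
I₃ = I₂ · cos²(67°) = 7.779 · 0.1527 = 1.188 mW.
Transmitted fraction = 0.003263.

I/I₀ ≈ 0.00326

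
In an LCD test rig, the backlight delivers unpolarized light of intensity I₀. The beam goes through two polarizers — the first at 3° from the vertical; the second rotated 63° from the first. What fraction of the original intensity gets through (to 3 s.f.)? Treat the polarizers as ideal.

Unpolarized light through the first polarizer → I₁ = ½ I₀, now polarized at 3°.
I₂ = I₁ cos²(63°) = 0.5 · 0.2061 I₀ = 0.1031 I₀.
Transmitted fraction = 0.1031.

≈ 0.103 I₀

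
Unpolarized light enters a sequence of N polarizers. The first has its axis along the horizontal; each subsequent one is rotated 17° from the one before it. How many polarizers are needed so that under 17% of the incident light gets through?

First polarizer halves the unpolarized light: factor 1/2.
Each further stage multiplies by cos²(17°) = 0.9145.
After N polarizers: T = 0.5·0.9145^(N−1). Require T < 0.17 ⇒ N−1 > ln(0.17/0.5)/ln(0.9145) = 12.07, so N−1 ≥ 13 and N = 14.
Check: N=14 gives T = 0.1565 < 0.17; N=13 gives T = 0.1711.

N = 14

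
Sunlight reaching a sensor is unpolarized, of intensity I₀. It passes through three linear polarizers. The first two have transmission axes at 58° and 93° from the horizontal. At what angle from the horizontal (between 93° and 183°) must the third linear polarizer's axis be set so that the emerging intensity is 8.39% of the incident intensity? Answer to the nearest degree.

Unpolarized light through the first polarizer → I₁ = ½ I₀, now polarized at 58°.
I₂ = I₁ cos²(93° − 58°) = 0.5 I₀ · cos²(35°) = 0.3355 I₀.
Need I₃/I₀ = 0.0839, so cos²(θ − 93°) = 0.0839 / 0.3355 = 0.2501.
θ − 93° = arccos(√0.2501) = 60.0°, giving θ ≈ 93 + 60.0 = 153.0°.

θ ≈ 153°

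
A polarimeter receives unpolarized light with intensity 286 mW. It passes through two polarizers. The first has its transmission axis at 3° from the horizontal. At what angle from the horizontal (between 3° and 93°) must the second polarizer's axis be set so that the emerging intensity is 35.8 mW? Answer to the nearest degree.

Unpolarized light through the first polarizer → I₁ = ½ I₀, now polarized at 3°.
Target fraction: 35.8 / 286 mW = 0.1252 of I₀.
Need I₂/I₀ = 0.1252, so cos²(θ − 3°) = 0.1252 / 0.5 = 0.2503.
θ − 3° = arccos(√0.2503) = 60.0°, giving θ ≈ 3 + 60.0 = 63.0°.

θ ≈ 63°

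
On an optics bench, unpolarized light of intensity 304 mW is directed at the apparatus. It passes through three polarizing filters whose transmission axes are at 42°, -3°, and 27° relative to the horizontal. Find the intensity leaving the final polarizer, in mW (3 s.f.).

I ≈ 57.0 mW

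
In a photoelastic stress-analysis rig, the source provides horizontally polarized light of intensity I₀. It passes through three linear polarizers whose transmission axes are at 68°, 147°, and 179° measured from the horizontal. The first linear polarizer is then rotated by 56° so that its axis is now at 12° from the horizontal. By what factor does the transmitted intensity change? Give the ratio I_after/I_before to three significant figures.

I_new/I_old ≈ 93.6

Before rotation:
By Malus's law, I₁ = I₀ cos²(68° − 0°) = I₀ cos²(68°) = 0.1403 I₀.
I₂ = I₁ cos²(147° − 68°) = 0.1403 I₀ · cos²(79°) = 0.005109 I₀.
I₃ = I₂ cos²(179° − 147°) = 0.005109 I₀ · cos²(32°) = 0.003674 I₀.
After rotation:
I₁ = I₀ cos²(12° − 0°) = I₀ cos²(12°) = 0.9568 I₀.
Angle between axes 1 and 2: 45°. I₂ = 0.9568 I₀ · cos²(45°) = 0.4784 I₀.
I₃ = I₂ cos²(179° − 147°) = 0.4784 I₀ · cos²(32°) = 0.344 I₀.
Ratio = 0.344 / 0.003674 = 93.63.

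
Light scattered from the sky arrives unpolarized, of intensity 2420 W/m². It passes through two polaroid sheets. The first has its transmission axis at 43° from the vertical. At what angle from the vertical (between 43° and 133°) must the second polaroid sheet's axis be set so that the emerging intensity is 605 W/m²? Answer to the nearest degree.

θ ≈ 88°

Unpolarized light through the first polarizer → I₁ = ½ I₀, now polarized at 43°.
Target fraction: 605 / 2420 W/m² = 0.25 of I₀.
Need I₂/I₀ = 0.25, so cos²(θ − 43°) = 0.25 / 0.5 = 0.5.
θ − 43° = arccos(√0.5) = 45.0°, giving θ ≈ 43 + 45.0 = 88.0°.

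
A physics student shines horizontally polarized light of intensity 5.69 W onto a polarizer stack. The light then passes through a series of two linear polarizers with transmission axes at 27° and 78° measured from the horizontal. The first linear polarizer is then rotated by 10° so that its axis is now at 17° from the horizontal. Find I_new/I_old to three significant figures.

I_new/I_old ≈ 0.684

Before rotation:
I₁ = I₀ cos²(27° − 0°) = I₀ cos²(27°) = 0.7939 I₀.
I₂ = I₁ cos²(78° − 27°) = 0.7939 I₀ · cos²(51°) = 0.3144 I₀.
After rotation:
I₁ = I₀ cos²(17° − 0°) = I₀ cos²(17°) = 0.9145 I₀.
I₂ = I₁ cos²(78° − 17°) = 0.9145 I₀ · cos²(61°) = 0.2149 I₀.
Ratio = 0.2149 / 0.3144 = 0.6836.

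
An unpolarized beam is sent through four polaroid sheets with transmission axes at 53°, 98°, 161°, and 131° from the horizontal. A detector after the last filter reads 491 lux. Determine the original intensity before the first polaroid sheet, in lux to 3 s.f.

I₀ ≈ 1.27e4 lux

Unpolarized light through the first polarizer → I₁ = ½ I₀, now polarized at 53°.
I₂ = I₁ cos²(98° − 53°) = 0.5 I₀ · cos²(45°) = 0.25 I₀.
I₃ = I₂ cos²(161° − 98°) = 0.25 I₀ · cos²(63°) = 0.05153 I₀.
I₄ = I₃ cos²(131° − 161°) = 0.05153 I₀ · cos²(30°) = 0.03865 I₀.
So 491 lux = 0.03865 I₀, giving I₀ = 491/0.03865 = 1.271e+04 lux.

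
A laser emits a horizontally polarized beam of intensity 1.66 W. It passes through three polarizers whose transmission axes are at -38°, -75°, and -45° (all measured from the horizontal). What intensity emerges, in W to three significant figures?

I ≈ 0.493 W

By Malus's law, I₁ = 1.66 W · cos²(38°) = 1.031 W.
I₂ = I₁ · cos²(37°) = 1.031 · 0.6378 = 0.6575 W.
I₃ = I₂ · cos²(30°) = 0.6575 · 0.75 = 0.4931 W.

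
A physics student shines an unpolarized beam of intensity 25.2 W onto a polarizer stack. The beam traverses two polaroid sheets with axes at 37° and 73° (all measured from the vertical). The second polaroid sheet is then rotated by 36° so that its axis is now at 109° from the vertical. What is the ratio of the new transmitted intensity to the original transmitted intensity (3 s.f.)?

Before rotation:
Unpolarized light through the first polarizer → I₁ = ½ I₀, now polarized at 37°.
I₂ = I₁ cos²(73° − 37°) = 0.5 I₀ · cos²(36°) = 0.3273 I₀.
After rotation:
Unpolarized light through the first polarizer → I₁ = ½ I₀, now polarized at 37°.
I₂ = I₁ cos²(109° − 37°) = 0.5 I₀ · cos²(72°) = 0.04775 I₀.
Ratio = 0.04775 / 0.3273 = 0.1459.

I_new/I_old ≈ 0.146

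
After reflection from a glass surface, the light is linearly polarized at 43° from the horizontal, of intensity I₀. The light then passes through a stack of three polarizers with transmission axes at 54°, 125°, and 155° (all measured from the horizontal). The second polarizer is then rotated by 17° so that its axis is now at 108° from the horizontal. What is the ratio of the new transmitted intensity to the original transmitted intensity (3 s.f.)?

I_new/I_old ≈ 2.02

Before rotation:
By Malus's law, I₁ = I₀ cos²(54° − 43°) = I₀ cos²(11°) = 0.9636 I₀.
I₂ = I₁ cos²(125° − 54°) = 0.9636 I₀ · cos²(71°) = 0.1021 I₀.
I₃ = I₂ cos²(155° − 125°) = 0.1021 I₀ · cos²(30°) = 0.0766 I₀.
After rotation:
I₁ = I₀ cos²(54° − 43°) = I₀ cos²(11°) = 0.9636 I₀.
I₂ = I₁ cos²(108° − 54°) = 0.9636 I₀ · cos²(54°) = 0.3329 I₀.
I₃ = I₂ cos²(155° − 108°) = 0.3329 I₀ · cos²(47°) = 0.1548 I₀.
Ratio = 0.1548 / 0.0766 = 2.021.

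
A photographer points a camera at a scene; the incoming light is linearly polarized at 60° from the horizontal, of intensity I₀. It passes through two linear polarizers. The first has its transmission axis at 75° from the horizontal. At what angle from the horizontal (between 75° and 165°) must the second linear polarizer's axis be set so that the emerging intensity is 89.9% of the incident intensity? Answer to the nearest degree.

θ ≈ 86°

By Malus's law, I₁ = I₀ cos²(75° − 60°) = I₀ cos²(15°) = 0.933 I₀.
Need I₂/I₀ = 0.899, so cos²(θ − 75°) = 0.899 / 0.933 = 0.9635.
θ − 75° = arccos(√0.9635) = 11.0°, giving θ ≈ 75 + 11.0 = 86.0°.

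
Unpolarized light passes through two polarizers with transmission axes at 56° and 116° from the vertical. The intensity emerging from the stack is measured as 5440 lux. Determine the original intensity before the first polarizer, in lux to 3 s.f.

I₀ ≈ 4.35e4 lux

Unpolarized light through the first polarizer → I₁ = ½ I₀, now polarized at 56°.
I₂ = I₁ cos²(116° − 56°) = 0.5 I₀ · cos²(60°) = 0.125 I₀.
So 5440 lux = 0.125 I₀, giving I₀ = 5440/0.125 = 4.352e+04 lux.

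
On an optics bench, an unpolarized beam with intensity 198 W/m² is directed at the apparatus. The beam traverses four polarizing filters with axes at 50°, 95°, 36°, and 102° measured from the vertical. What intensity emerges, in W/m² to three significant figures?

I ≈ 2.17 W/m²

Unpolarized light through the first polarizer → I₁ = 198 W/m²/2 = 99 W/m², polarized at 50°.
I₂ = I₁ · cos²(45°) = 99 · 0.5 = 49.5 W/m².
I₃ = I₂ · cos²(59°) = 49.5 · 0.2653 = 13.13 W/m².
I₄ = I₃ · cos²(66°) = 13.13 · 0.1654 = 2.172 W/m².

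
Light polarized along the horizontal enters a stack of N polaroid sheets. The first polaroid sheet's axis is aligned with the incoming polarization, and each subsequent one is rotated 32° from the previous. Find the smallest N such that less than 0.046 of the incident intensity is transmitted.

N = 11

First polarizer is aligned with the polarization: full transmission.
Each further stage multiplies by cos²(32°) = 0.7192.
After N polarizers: T = 0.7192^(N−1). Require T < 0.046 ⇒ N−1 > ln(0.046)/ln(0.7192) = 9.34, so N−1 ≥ 10 and N = 11.
Check: N=11 gives T = 0.03702 < 0.046; N=10 gives T = 0.05147.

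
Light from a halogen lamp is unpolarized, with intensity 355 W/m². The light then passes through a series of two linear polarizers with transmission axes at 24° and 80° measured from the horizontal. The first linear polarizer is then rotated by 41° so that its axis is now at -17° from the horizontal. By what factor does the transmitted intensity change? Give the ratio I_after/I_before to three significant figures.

Before rotation:
Unpolarized light through the first polarizer → I₁ = ½ I₀, now polarized at 24°.
I₂ = I₁ cos²(80° − 24°) = 0.5 I₀ · cos²(56°) = 0.1563 I₀.
After rotation:
Unpolarized light through the first polarizer → I₁ = ½ I₀, now polarized at -17°.
Angle between axes 1 and 2: 83°. I₂ = 0.5 I₀ · cos²(83°) = 0.007426 I₀.
Ratio = 0.007426 / 0.1563 = 0.0475.

I_new/I_old ≈ 0.0475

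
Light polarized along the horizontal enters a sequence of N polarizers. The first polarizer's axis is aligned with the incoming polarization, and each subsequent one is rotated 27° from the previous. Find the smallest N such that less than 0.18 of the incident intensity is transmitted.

First polarizer is aligned with the polarization: full transmission.
Each further stage multiplies by cos²(27°) = 0.7939.
After N polarizers: T = 0.7939^(N−1). Require T < 0.18 ⇒ N−1 > ln(0.18)/ln(0.7939) = 7.43, so N−1 ≥ 8 and N = 9.
Check: N=9 gives T = 0.1578 < 0.18; N=8 gives T = 0.1988.

N = 9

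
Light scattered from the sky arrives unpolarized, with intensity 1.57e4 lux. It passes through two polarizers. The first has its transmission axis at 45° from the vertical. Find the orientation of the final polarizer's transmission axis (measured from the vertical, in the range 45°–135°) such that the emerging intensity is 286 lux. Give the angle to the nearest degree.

Unpolarized light through the first polarizer → I₁ = ½ I₀, now polarized at 45°.
Target fraction: 286 / 1.57e4 lux = 0.01822 of I₀.
Need I₂/I₀ = 0.01822, so cos²(θ − 45°) = 0.01822 / 0.5 = 0.03643.
θ − 45° = arccos(√0.03643) = 79.0°, giving θ ≈ 45 + 79.0 = 124.0°.

θ ≈ 124°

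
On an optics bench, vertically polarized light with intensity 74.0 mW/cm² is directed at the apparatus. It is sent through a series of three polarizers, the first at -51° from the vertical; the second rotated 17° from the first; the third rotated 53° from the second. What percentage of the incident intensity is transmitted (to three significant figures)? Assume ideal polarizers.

≈ 13.1%

By Malus's law, I₁ = 74.0 mW/cm² · cos²(51°) = 29.31 mW/cm².
I₂ = I₁ · cos²(17°) = 29.31 · 0.9145 = 26.8 mW/cm².
I₃ = I₂ · cos²(53°) = 26.8 · 0.3622 = 9.707 mW/cm².
That is 13.12% of the incident intensity.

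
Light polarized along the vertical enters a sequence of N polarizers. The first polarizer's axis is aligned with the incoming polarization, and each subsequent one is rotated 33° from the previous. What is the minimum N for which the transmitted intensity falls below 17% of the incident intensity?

N = 7

First polarizer is aligned with the polarization: full transmission.
Each further stage multiplies by cos²(33°) = 0.7034.
After N polarizers: T = 0.7034^(N−1). Require T < 0.17 ⇒ N−1 > ln(0.17)/ln(0.7034) = 5.04, so N−1 ≥ 6 and N = 7.
Check: N=7 gives T = 0.1211 < 0.17; N=6 gives T = 0.1722.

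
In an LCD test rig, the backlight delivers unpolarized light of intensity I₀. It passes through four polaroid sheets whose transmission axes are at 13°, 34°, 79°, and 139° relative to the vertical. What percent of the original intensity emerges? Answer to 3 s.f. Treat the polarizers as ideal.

≈ 5.45%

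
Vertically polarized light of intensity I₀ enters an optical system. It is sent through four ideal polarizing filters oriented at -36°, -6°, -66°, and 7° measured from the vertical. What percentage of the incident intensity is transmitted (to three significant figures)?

I₁ = I₀ cos²(-36° − 0°) = I₀ cos²(36°) = 0.6545 I₀.
I₂ = I₁ cos²(-6° + 36°) = 0.6545 I₀ · cos²(30°) = 0.4909 I₀.
I₃ = I₂ cos²(-66° + 6°) = 0.4909 I₀ · cos²(60°) = 0.1227 I₀.
I₄ = I₃ cos²(7° + 66°) = 0.1227 I₀ · cos²(73°) = 0.01049 I₀.
That is 1.049% of the incident intensity.

≈ 1.05%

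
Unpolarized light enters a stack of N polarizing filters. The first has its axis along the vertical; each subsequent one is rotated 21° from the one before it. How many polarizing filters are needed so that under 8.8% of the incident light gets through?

N = 14

First polarizer halves the unpolarized light: factor 1/2.
Each further stage multiplies by cos²(21°) = 0.8716.
After N polarizers: T = 0.5·0.8716^(N−1). Require T < 0.088 ⇒ N−1 > ln(0.088/0.5)/ln(0.8716) = 12.64, so N−1 ≥ 13 and N = 14.
Check: N=14 gives T = 0.08374 < 0.088; N=13 gives T = 0.09608.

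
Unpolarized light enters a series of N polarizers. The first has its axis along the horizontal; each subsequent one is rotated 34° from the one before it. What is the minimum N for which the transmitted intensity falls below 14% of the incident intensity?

First polarizer halves the unpolarized light: factor 1/2.
Each further stage multiplies by cos²(34°) = 0.6873.
After N polarizers: T = 0.5·0.6873^(N−1). Require T < 0.14 ⇒ N−1 > ln(0.14/0.5)/ln(0.6873) = 3.39, so N−1 ≥ 4 and N = 5.
Check: N=5 gives T = 0.1116 < 0.14; N=4 gives T = 0.1623.

N = 5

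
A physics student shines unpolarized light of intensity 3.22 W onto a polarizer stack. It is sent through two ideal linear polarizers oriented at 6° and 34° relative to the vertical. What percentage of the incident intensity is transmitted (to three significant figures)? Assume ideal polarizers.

Unpolarized light through the first polarizer → I₁ = 3.22 W/2 = 1.61 W, polarized at 6°.
I₂ = I₁ · cos²(28°) = 1.61 · 0.7796 = 1.255 W.
That is 38.98% of the incident intensity.

≈ 39.0%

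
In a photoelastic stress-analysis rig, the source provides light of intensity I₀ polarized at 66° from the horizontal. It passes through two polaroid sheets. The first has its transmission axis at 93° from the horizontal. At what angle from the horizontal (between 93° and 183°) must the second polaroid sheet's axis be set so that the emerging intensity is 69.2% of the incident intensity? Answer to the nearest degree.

By Malus's law, I₁ = I₀ cos²(93° − 66°) = I₀ cos²(27°) = 0.7939 I₀.
Need I₂/I₀ = 0.692, so cos²(θ − 93°) = 0.692 / 0.7939 = 0.8717.
θ − 93° = arccos(√0.8717) = 21.0°, giving θ ≈ 93 + 21.0 = 114.0°.

θ ≈ 114°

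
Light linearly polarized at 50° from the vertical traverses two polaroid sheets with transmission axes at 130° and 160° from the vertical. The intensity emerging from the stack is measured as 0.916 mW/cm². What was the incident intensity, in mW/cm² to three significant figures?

I₁ = I₀ cos²(130° − 50°) = I₀ cos²(80°) = 0.03015 I₀.
I₂ = I₁ cos²(160° − 130°) = 0.03015 I₀ · cos²(30°) = 0.02262 I₀.
So 0.916 mW/cm² = 0.02262 I₀, giving I₀ = 0.916/0.02262 = 40.5 mW/cm².

I₀ ≈ 40.5 mW/cm²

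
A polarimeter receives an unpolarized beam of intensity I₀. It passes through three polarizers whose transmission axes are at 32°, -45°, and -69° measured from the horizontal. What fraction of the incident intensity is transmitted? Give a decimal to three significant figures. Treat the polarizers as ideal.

≈ 0.0211 I₀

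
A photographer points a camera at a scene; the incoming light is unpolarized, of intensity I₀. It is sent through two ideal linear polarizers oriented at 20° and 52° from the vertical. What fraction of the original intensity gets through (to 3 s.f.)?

Unpolarized light through the first polarizer → I₁ = ½ I₀, now polarized at 20°.
I₂ = I₁ cos²(52° − 20°) = 0.5 I₀ · cos²(32°) = 0.3596 I₀.
Transmitted fraction = 0.3596.

≈ 0.360 I₀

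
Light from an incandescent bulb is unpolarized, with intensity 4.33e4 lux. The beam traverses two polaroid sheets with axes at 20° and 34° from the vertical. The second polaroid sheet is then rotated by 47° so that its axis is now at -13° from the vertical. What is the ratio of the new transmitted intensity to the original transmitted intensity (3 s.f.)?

I_new/I_old ≈ 0.747

Before rotation:
Unpolarized light through the first polarizer → I₁ = ½ I₀, now polarized at 20°.
I₂ = I₁ cos²(34° − 20°) = 0.5 I₀ · cos²(14°) = 0.4707 I₀.
After rotation:
Unpolarized light through the first polarizer → I₁ = ½ I₀, now polarized at 20°.
I₂ = I₁ cos²(-13° − 20°) = 0.5 I₀ · cos²(33°) = 0.3517 I₀.
Ratio = 0.3517 / 0.4707 = 0.7471.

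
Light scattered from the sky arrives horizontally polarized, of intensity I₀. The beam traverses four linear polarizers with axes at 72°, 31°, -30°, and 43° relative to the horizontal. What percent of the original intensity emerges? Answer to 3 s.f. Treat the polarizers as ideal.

I₁ = I₀ cos²(72° − 0°) = I₀ cos²(72°) = 0.09549 I₀.
I₂ = I₁ cos²(31° − 72°) = 0.09549 I₀ · cos²(41°) = 0.05439 I₀.
I₃ = I₂ cos²(-30° − 31°) = 0.05439 I₀ · cos²(61°) = 0.01278 I₀.
I₄ = I₃ cos²(43° + 30°) = 0.01278 I₀ · cos²(73°) = 0.001093 I₀.
That is 0.1093% of the incident intensity.

≈ 0.109%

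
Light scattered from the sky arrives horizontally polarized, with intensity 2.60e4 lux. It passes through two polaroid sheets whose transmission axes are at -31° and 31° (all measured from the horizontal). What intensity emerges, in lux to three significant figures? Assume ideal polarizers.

I ≈ 4210 lux

I₁ = 2.60e4 lux · cos²(31°) = 1.91e+04 lux.
I₂ = I₁ · cos²(62°) = 1.91e+04 · 0.2204 = 4210 lux.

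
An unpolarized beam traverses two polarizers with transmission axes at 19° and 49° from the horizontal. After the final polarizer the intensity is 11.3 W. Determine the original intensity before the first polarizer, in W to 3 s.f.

Unpolarized light through the first polarizer → I₁ = ½ I₀, now polarized at 19°.
I₂ = I₁ cos²(49° − 19°) = 0.5 I₀ · cos²(30°) = 0.375 I₀.
So 11.3 W = 0.375 I₀, giving I₀ = 11.3/0.375 = 30.13 W.

I₀ ≈ 30.1 W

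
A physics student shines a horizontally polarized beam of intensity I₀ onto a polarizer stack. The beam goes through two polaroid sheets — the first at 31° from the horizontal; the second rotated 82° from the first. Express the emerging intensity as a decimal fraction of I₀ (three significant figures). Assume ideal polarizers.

I₁ = I₀ cos²(31° − 0°) = I₀ cos²(31°) = 0.7347 I₀.
I₂ = I₁ cos²(82°) = 0.7347 · 0.01937 I₀ = 0.01423 I₀.
Transmitted fraction = 0.01423.

≈ 0.0142 I₀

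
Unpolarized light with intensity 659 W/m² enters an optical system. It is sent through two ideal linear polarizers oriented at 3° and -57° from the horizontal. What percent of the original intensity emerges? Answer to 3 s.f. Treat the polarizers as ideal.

Unpolarized light through the first polarizer → I₁ = 659 W/m²/2 = 329.5 W/m², polarized at 3°.
I₂ = I₁ · cos²(60°) = 329.5 · 0.25 = 82.38 W/m².
That is 12.5% of the incident intensity.

≈ 12.5%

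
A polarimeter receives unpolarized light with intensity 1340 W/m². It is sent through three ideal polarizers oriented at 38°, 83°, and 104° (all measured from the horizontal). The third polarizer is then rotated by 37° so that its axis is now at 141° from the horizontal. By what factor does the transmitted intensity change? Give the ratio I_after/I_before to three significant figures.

I_new/I_old ≈ 0.322

Before rotation:
Unpolarized light through the first polarizer → I₁ = ½ I₀, now polarized at 38°.
I₂ = I₁ cos²(83° − 38°) = 0.5 I₀ · cos²(45°) = 0.25 I₀.
I₃ = I₂ cos²(104° − 83°) = 0.25 I₀ · cos²(21°) = 0.2179 I₀.
After rotation:
Unpolarized light through the first polarizer → I₁ = ½ I₀, now polarized at 38°.
I₂ = I₁ cos²(83° − 38°) = 0.5 I₀ · cos²(45°) = 0.25 I₀.
I₃ = I₂ cos²(141° − 83°) = 0.25 I₀ · cos²(58°) = 0.0702 I₀.
Ratio = 0.0702 / 0.2179 = 0.3222.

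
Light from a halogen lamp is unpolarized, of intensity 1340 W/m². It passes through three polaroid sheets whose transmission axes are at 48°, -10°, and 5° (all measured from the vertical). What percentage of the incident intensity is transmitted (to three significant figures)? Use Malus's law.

Unpolarized light through the first polarizer → I₁ = 1340 W/m²/2 = 670 W/m², polarized at 48°.
I₂ = I₁ · cos²(58°) = 670 · 0.2808 = 188.1 W/m².
I₃ = I₂ · cos²(15°) = 188.1 · 0.933 = 175.5 W/m².
That is 13.1% of the incident intensity.

≈ 13.1%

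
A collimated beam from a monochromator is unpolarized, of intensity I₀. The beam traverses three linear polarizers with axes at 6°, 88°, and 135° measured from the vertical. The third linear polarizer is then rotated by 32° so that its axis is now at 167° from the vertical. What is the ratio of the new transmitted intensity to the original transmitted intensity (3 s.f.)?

Before rotation:
Unpolarized light through the first polarizer → I₁ = ½ I₀, now polarized at 6°.
I₂ = I₁ cos²(88° − 6°) = 0.5 I₀ · cos²(82°) = 0.009685 I₀.
I₃ = I₂ cos²(135° − 88°) = 0.009685 I₀ · cos²(47°) = 0.004505 I₀.
After rotation:
Unpolarized light through the first polarizer → I₁ = ½ I₀, now polarized at 6°.
I₂ = I₁ cos²(88° − 6°) = 0.5 I₀ · cos²(82°) = 0.009685 I₀.
I₃ = I₂ cos²(167° − 88°) = 0.009685 I₀ · cos²(79°) = 0.0003526 I₀.
Ratio = 0.0003526 / 0.004505 = 0.07828.

I_new/I_old ≈ 0.0783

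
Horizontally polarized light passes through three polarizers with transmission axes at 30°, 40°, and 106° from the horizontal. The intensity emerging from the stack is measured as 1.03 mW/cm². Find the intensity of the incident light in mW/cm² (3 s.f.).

I₀ ≈ 8.56 mW/cm²

By Malus's law, I₁ = I₀ cos²(30° − 0°) = I₀ cos²(30°) = 0.75 I₀.
I₂ = I₁ cos²(40° − 30°) = 0.75 I₀ · cos²(10°) = 0.7274 I₀.
I₃ = I₂ cos²(106° − 40°) = 0.7274 I₀ · cos²(66°) = 0.1203 I₀.
So 1.03 mW/cm² = 0.1203 I₀, giving I₀ = 1.03/0.1203 = 8.559 mW/cm².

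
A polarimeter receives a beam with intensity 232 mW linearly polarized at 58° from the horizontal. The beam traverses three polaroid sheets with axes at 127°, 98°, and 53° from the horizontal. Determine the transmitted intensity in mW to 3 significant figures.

I ≈ 11.4 mW

I₁ = 232 mW · cos²(69°) = 29.8 mW.
I₂ = I₁ · cos²(29°) = 29.8 · 0.765 = 22.79 mW.
I₃ = I₂ · cos²(45°) = 22.79 · 0.5 = 11.4 mW.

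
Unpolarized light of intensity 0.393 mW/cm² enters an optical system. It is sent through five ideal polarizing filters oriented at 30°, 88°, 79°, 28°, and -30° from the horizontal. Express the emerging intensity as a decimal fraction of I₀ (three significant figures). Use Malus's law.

Unpolarized light through the first polarizer → I₁ = 0.393 mW/cm²/2 = 0.1965 mW/cm², polarized at 30°.
I₂ = I₁ · cos²(58°) = 0.1965 · 0.2808 = 0.05518 mW/cm².
I₃ = I₂ · cos²(9°) = 0.05518 · 0.9755 = 0.05383 mW/cm².
I₄ = I₃ · cos²(51°) = 0.05383 · 0.396 = 0.02132 mW/cm².
I₅ = I₄ · cos²(58°) = 0.02132 · 0.2808 = 0.005987 mW/cm².
Transmitted fraction = 0.01523.

I/I₀ ≈ 0.0152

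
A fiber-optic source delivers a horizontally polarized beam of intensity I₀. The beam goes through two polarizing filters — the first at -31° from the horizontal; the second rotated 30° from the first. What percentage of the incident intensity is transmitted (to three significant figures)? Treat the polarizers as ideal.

I₁ = I₀ cos²(-31° − 0°) = I₀ cos²(31°) = 0.7347 I₀.
I₂ = I₁ cos²(30°) = 0.7347 · 0.75 I₀ = 0.5511 I₀.
That is 55.11% of the incident intensity.

≈ 55.1%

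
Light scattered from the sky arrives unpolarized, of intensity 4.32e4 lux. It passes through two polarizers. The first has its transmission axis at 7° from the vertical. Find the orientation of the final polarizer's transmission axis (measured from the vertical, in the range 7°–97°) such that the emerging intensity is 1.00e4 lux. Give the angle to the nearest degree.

θ ≈ 54°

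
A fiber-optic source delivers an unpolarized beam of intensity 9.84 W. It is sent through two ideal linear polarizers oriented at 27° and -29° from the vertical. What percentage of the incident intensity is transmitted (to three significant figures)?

≈ 15.6%

Unpolarized light through the first polarizer → I₁ = 9.84 W/2 = 4.92 W, polarized at 27°.
I₂ = I₁ · cos²(56°) = 4.92 · 0.3127 = 1.538 W.
That is 15.63% of the incident intensity.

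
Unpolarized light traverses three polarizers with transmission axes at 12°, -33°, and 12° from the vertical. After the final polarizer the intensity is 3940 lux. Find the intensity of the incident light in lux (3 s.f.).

I₀ ≈ 3.15e4 lux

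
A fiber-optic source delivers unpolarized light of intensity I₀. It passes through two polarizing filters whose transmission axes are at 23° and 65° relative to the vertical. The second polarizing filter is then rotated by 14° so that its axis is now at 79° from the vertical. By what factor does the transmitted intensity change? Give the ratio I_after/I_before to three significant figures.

Before rotation:
Unpolarized light through the first polarizer → I₁ = ½ I₀, now polarized at 23°.
I₂ = I₁ cos²(65° − 23°) = 0.5 I₀ · cos²(42°) = 0.2761 I₀.
After rotation:
Unpolarized light through the first polarizer → I₁ = ½ I₀, now polarized at 23°.
I₂ = I₁ cos²(79° − 23°) = 0.5 I₀ · cos²(56°) = 0.1563 I₀.
Ratio = 0.1563 / 0.2761 = 0.5662.

I_new/I_old ≈ 0.566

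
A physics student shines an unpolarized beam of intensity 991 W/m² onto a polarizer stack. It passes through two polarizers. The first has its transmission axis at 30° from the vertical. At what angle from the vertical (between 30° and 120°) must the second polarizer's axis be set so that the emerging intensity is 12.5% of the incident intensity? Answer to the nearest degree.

θ ≈ 90°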